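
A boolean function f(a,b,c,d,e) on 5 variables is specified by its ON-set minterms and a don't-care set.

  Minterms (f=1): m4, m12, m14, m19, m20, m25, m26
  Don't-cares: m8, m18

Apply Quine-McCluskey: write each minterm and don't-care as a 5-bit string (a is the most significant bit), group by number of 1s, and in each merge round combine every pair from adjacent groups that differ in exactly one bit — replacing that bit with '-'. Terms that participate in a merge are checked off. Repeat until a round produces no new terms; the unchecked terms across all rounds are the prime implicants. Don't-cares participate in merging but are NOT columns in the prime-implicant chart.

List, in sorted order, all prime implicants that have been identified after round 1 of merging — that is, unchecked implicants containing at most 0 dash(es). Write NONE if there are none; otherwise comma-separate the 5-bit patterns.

11001

Round 0: 00100✓ 01000✓ 01100✓ 01110✓ 10010✓ 10011✓ 10100✓ 11001 11010✓
Round 1: -0100 0-100 01-00 011-0 1-010 1001-
PIs = {-0100, 0-100, 01-00, 011-0, 1-010, 1001-, 11001}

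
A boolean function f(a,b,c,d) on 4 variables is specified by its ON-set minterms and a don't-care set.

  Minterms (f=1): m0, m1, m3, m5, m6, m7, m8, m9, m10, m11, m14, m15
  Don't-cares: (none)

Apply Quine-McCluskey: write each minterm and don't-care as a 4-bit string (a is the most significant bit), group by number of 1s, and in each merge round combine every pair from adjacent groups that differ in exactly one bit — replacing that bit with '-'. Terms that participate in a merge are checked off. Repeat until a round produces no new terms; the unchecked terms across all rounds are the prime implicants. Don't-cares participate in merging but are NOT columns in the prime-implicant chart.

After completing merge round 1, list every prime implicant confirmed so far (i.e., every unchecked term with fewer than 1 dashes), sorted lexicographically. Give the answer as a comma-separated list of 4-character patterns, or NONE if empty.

NONE

Round 0: 0000✓ 0001✓ 0011✓ 0101✓ 0110✓ 0111✓ 1000✓ 1001✓ 1010✓ 1011✓ 1110✓ 1111✓
Round 1: -000✓ -001✓ -011✓ -110✓ -111✓ 0-01✓ 0-11✓ 00-1✓ 000-✓ 01-1✓ 011-✓ 1-10✓ 1-11✓ 10-0✓ 10-1✓ 100-✓ 101-✓ 111-✓
Round 2: --11 -0-1 -00- -11- 0--1 1-1- 10--
PIs = {--11, -0-1, -00-, -11-, 0--1, 1-1-, 10--}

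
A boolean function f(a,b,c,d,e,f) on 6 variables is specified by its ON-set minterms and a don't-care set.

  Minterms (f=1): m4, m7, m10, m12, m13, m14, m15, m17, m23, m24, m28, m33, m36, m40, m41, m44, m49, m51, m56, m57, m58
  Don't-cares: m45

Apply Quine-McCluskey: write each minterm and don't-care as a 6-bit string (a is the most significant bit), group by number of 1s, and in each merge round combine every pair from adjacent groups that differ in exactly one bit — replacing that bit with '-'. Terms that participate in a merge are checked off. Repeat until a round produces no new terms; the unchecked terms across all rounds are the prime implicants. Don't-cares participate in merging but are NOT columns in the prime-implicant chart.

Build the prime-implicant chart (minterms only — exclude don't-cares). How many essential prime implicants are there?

size-2^0 implicants → 000100(✓)  000111(✓)  001010(✓)  001100(✓)  001101(✓)  001110(✓)  001111(✓)  010001(✓)  010111(✓)  011000(✓)  011100(✓)  100001(✓)  100100(✓)  101000(✓)  101001(✓)  101100(✓)  101101(✓)  110001(✓)  110011(✓)  111000(✓)  111001(✓)  111010(✓)
size-2^1 implicants → -00100(✓)  -01100(✓)  -01101(✓)  -10001  -11000  0-0111  0-1100  00-100(✓)  00-111  001-10  0011-0(✓)  0011-1(✓)  00110-(✓)  00111-(✓)  011-00  1-0001(✓)  1-1000(✓)  1-1001(✓)  10-001(✓)  10-100(✓)  101-00(✓)  101-01(✓)  10100-(✓)  10110-(✓)  11-001(✓)  1100-1  1110-0  11100-(✓)
size-2^2 implicants → -0-100  -0110-  0011--  1--001  1-100-  101-0-
Unchecked terms (primes): -0-100, -0110-, -10001, -11000, 0-0111, 0-1100, 00-111, 001-10, 0011--, 011-00, 1--001, 1-100-, 101-0-, 1100-1, 1110-0
Minterm coverage:
  m4 ⊆ -0-100 [E]
  m7 ⊆ 0-0111,00-111
  m10 ⊆ 001-10 [E]
  m12 ⊆ -0-100,-0110-,0-1100,0011--
  m13 ⊆ -0110-,0011--
  m14 ⊆ 001-10,0011--
  m15 ⊆ 00-111,0011--
  m17 ⊆ -10001 [E]
  m23 ⊆ 0-0111 [E]
  m24 ⊆ -11000,011-00
  m28 ⊆ 0-1100,011-00
  m33 ⊆ 1--001 [E]
  m36 ⊆ -0-100 [E]
  m40 ⊆ 1-100-,101-0-
  m41 ⊆ 1--001,1-100-,101-0-
  m44 ⊆ -0-100,-0110-,101-0-
  m49 ⊆ -10001,1--001,1100-1
  m51 ⊆ 1100-1 [E]
  m56 ⊆ -11000,1-100-,1110-0
  m57 ⊆ 1--001,1-100-
  m58 ⊆ 1110-0 [E]
E = {-0-100, -10001, 0-0111, 001-10, 1--001, 1100-1, 1110-0}

7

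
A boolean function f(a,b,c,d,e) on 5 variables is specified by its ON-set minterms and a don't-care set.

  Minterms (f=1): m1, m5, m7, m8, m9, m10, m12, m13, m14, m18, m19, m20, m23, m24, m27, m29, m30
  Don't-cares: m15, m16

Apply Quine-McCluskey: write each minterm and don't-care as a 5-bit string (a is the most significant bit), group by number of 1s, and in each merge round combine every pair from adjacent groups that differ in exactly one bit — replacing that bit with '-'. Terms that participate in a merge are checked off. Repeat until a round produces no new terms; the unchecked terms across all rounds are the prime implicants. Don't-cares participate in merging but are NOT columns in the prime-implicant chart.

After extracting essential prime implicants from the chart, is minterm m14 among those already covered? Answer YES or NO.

size-2^0 implicants → 00001(✓)  00101(✓)  00111(✓)  01000(✓)  01001(✓)  01010(✓)  01100(✓)  01101(✓)  01110(✓)  01111(✓)  10000(✓)  10010(✓)  10011(✓)  10100(✓)  10111(✓)  11000(✓)  11011(✓)  11101(✓)  11110(✓)
size-2^1 implicants → -0111  -1000  -1101  -1110  0-001(✓)  0-101(✓)  0-111(✓)  00-01(✓)  001-1(✓)  01-00(✓)  01-01(✓)  01-10(✓)  010-0(✓)  0100-(✓)  011-0(✓)  011-1(✓)  0110-(✓)  0111-(✓)  1-000  1-011  10-00  10-11  100-0  1001-
size-2^2 implicants → 0--01  0-1-1  01--0  01-0-  011--
Unchecked terms (primes): -0111, -1000, -1101, -1110, 0--01, 0-1-1, 01--0, 01-0-, 011--, 1-000, 1-011, 10-00, 10-11, 100-0, 1001-
Minterm coverage:
  m1 ⊆ 0--01 [E]
  m5 ⊆ 0--01,0-1-1
  m7 ⊆ -0111,0-1-1
  m8 ⊆ -1000,01--0,01-0-
  m9 ⊆ 0--01,01-0-
  m10 ⊆ 01--0 [E]
  m12 ⊆ 01--0,01-0-,011--
  m13 ⊆ -1101,0--01,0-1-1,01-0-,011--
  m14 ⊆ -1110,01--0,011--
  m18 ⊆ 100-0,1001-
  m19 ⊆ 1-011,10-11,1001-
  m20 ⊆ 10-00 [E]
  m23 ⊆ -0111,10-11
  m24 ⊆ -1000,1-000
  m27 ⊆ 1-011 [E]
  m29 ⊆ -1101 [E]
  m30 ⊆ -1110 [E]
E = {-1101, -1110, 0--01, 01--0, 1-011, 10-00}

YES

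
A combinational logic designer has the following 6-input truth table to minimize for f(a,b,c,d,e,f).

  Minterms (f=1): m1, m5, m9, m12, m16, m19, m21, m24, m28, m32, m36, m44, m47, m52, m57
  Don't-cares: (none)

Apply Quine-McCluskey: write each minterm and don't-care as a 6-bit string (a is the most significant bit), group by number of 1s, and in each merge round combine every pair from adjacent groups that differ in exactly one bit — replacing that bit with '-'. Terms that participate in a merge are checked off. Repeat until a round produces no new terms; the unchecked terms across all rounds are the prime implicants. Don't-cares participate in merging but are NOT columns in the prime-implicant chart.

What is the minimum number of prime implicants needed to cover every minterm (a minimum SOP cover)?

10

Round 0: 000001✓ 000101✓ 001001✓ 001100✓ 010000✓ 010011 010101✓ 011000✓ 011100✓ 100000✓ 100100✓ 101100✓ 101111 110100✓ 111001
Round 1: -01100 0-0101 0-1100 00-001 000-01 01-000 011-00 1-0100 10-100 100-00
PIs = {-01100, 0-0101, 0-1100, 00-001, 000-01, 01-000, 010011, 011-00, 1-0100, 10-100, 100-00, 101111, 111001}
Coverage chart:
  m1: 00-001,000-01
  m5: 0-0101,000-01
  m9: 00-001 ←essential
  m12: -01100,0-1100
  m16: 01-000 ←essential
  m19: 010011 ←essential
  m21: 0-0101 ←essential
  m24: 01-000,011-00
  m28: 0-1100,011-00
  m32: 100-00 ←essential
  m36: 1-0100,10-100,100-00
  m44: -01100,10-100
  m47: 101111 ←essential
  m52: 1-0100 ←essential
  m57: 111001 ←essential
Essential: 0-0101, 00-001, 01-000, 010011, 1-0100, 100-00, 101111, 111001
Petrick residual → -01100, 0-1100
Min cover (10 terms): b'cde'f' + a'c'de'f + a'cde'f' + a'b'd'e'f + a'bd'e'f' + a'bc'd'ef + ac'de'f' + ab'c'e'f' + ab'cdef + abcd'e'f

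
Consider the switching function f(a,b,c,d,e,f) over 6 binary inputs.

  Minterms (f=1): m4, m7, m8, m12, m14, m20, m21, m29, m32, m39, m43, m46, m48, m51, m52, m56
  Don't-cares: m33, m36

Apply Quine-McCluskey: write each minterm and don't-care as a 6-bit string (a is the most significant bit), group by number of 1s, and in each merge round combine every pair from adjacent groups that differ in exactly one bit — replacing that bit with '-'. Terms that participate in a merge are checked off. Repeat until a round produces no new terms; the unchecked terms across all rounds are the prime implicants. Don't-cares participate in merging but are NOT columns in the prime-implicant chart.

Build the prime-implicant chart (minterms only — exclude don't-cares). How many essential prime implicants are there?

7

size-2^0 implicants → 000100(✓)  000111(✓)  001000(✓)  001100(✓)  001110(✓)  010100(✓)  010101(✓)  011101(✓)  100000(✓)  100001(✓)  100100(✓)  100111(✓)  101011  101110(✓)  110000(✓)  110011  110100(✓)  111000(✓)
size-2^1 implicants → -00100(✓)  -00111  -01110  -10100(✓)  0-0100(✓)  00-100  001-00  0011-0  01-101  01010-  1-0000(✓)  1-0100(✓)  100-00(✓)  10000-  11-000  110-00(✓)
size-2^2 implicants → --0100  1-0-00
Unchecked terms (primes): --0100, -00111, -01110, 00-100, 001-00, 0011-0, 01-101, 01010-, 1-0-00, 10000-, 101011, 11-000, 110011
Minterm coverage:
  m4 ⊆ --0100,00-100
  m7 ⊆ -00111 [E]
  m8 ⊆ 001-00 [E]
  m12 ⊆ 00-100,001-00,0011-0
  m14 ⊆ -01110,0011-0
  m20 ⊆ --0100,01010-
  m21 ⊆ 01-101,01010-
  m29 ⊆ 01-101 [E]
  m32 ⊆ 1-0-00,10000-
  m39 ⊆ -00111 [E]
  m43 ⊆ 101011 [E]
  m46 ⊆ -01110 [E]
  m48 ⊆ 1-0-00,11-000
  m51 ⊆ 110011 [E]
  m52 ⊆ --0100,1-0-00
  m56 ⊆ 11-000 [E]
E = {-00111, -01110, 001-00, 01-101, 101011, 11-000, 110011}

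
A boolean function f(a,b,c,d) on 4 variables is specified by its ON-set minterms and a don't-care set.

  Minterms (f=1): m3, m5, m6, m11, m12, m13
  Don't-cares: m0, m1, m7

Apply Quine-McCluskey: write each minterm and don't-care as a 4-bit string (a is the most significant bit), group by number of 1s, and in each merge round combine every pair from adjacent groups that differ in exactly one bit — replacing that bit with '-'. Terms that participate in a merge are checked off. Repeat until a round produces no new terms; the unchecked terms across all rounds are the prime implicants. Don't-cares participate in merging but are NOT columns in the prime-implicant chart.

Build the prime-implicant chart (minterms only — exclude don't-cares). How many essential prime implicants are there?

Round 0: 0000✓ 0001✓ 0011✓ 0101✓ 0110✓ 0111✓ 1011✓ 1100✓ 1101✓
Round 1: -011 -101 0-01✓ 0-11✓ 00-1✓ 000- 01-1✓ 011- 110-
Round 2: 0--1
PIs = {-011, -101, 0--1, 000-, 011-, 110-}
Coverage chart:
  m3: -011,0--1
  m5: -101,0--1
  m6: 011- ←essential
  m11: -011 ←essential
  m12: 110- ←essential
  m13: -101,110-
Essential: -011, 011-, 110-

3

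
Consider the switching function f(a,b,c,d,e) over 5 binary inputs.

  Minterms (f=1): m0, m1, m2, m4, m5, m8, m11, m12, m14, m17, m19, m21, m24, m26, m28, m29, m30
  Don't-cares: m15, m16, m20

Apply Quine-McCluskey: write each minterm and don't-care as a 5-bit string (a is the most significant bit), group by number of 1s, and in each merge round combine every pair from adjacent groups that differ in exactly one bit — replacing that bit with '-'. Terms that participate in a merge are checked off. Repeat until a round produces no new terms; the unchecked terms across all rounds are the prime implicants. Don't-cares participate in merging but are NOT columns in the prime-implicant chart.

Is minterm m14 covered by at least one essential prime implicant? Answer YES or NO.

NO

[col 0] 00000*, 00001*, 00010*, 00100*, 00101*, 01000*, 01011*, 01100*, 01110*, 01111*, 10000*, 10001*, 10011*, 10100*, 10101*, 11000*, 11010*, 11100*, 11101*, 11110*
[col 1] -0000*, -0001*, -0100*, -0101*, -1000*, -1100*, -1110*, 0-000*, 0-100*, 00-00*, 00-01*, 000-0, 0000-*, 0010-*, 01-00*, 01-11, 011-0*, 0111-, 1-000*, 1-100*, 1-101*, 10-00*, 10-01*, 100-1, 1000-*, 1010-*, 11-00*, 11-10*, 110-0*, 111-0*, 1110-*
[col 2] --000*, --100*, -0-00*, -0-01*, -000-*, -010-*, -1-00*, -11-0, 0--00*, 00-0-*, 1--00*, 1-10-, 10-0-*, 11--0
[col 3] ---00, -0-0-
Prime implicants: ---00, -0-0-, -11-0, 000-0, 01-11, 0111-, 1-10-, 100-1, 11--0
PI chart (minterm → PIs covering it):
  0 | ---00,-0-0-,000-0
  1 | -0-0-  (sole → essential)
  2 | 000-0  (sole → essential)
  4 | ---00,-0-0-
  5 | -0-0-  (sole → essential)
  8 | ---00  (sole → essential)
  11 | 01-11  (sole → essential)
  12 | ---00,-11-0
  14 | -11-0,0111-
  17 | -0-0-,100-1
  19 | 100-1  (sole → essential)
  21 | -0-0-,1-10-
  24 | ---00,11--0
  26 | 11--0  (sole → essential)
  28 | ---00,-11-0,1-10-,11--0
  29 | 1-10-  (sole → essential)
  30 | -11-0,11--0
Essential prime implicants: ---00, -0-0-, 000-0, 01-11, 1-10-, 100-1, 11--0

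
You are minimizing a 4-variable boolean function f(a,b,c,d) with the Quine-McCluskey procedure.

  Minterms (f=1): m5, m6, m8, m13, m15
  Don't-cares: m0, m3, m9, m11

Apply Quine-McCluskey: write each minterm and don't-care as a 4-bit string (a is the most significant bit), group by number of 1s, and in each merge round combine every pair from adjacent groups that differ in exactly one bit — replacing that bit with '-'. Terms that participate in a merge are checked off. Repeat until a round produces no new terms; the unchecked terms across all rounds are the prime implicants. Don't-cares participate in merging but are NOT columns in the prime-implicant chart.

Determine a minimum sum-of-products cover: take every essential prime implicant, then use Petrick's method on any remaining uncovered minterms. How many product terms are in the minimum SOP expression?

[col 0] 0000*, 0011*, 0101*, 0110, 1000*, 1001*, 1011*, 1101*, 1111*
[col 1] -000, -011, -101, 1-01*, 1-11*, 10-1*, 100-, 11-1*
[col 2] 1--1
Prime implicants: -000, -011, -101, 0110, 1--1, 100-
PI chart (minterm → PIs covering it):
  5 | -101  (sole → essential)
  6 | 0110  (sole → essential)
  8 | -000,100-
  13 | -101,1--1
  15 | 1--1  (sole → essential)
Essential prime implicants: -101, 0110, 1--1
Petrick residual → -000
Minimum SOP uses 4 PIs: b'c'd' + bc'd + a'bcd' + ad

4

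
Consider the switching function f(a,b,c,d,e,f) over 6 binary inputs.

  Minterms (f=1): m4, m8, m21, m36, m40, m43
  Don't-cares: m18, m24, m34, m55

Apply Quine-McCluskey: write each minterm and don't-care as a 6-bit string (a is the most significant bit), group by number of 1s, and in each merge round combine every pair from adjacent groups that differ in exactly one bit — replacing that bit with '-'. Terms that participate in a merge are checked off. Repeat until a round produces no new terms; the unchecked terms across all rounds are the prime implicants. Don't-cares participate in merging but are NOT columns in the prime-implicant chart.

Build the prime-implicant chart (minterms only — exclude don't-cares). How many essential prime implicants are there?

4

[col 0] 000100*, 001000*, 010010, 010101, 011000*, 100010, 100100*, 101000*, 101011, 110111
[col 1] -00100, -01000, 0-1000
Prime implicants: -00100, -01000, 0-1000, 010010, 010101, 100010, 101011, 110111
PI chart (minterm → PIs covering it):
  4 | -00100  (sole → essential)
  8 | -01000,0-1000
  21 | 010101  (sole → essential)
  36 | -00100  (sole → essential)
  40 | -01000  (sole → essential)
  43 | 101011  (sole → essential)
Essential prime implicants: -00100, -01000, 010101, 101011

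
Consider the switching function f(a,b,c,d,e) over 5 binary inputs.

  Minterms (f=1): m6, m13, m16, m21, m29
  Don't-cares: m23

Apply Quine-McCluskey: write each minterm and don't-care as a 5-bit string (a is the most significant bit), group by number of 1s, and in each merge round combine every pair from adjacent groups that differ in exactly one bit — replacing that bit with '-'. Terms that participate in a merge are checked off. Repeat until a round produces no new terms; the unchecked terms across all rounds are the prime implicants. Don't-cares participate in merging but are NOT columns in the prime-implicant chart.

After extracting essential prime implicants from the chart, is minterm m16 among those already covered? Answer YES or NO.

size-2^0 implicants → 00110  01101(✓)  10000  10101(✓)  10111(✓)  11101(✓)
size-2^1 implicants → -1101  1-101  101-1
Unchecked terms (primes): -1101, 00110, 1-101, 10000, 101-1
Minterm coverage:
  m6 ⊆ 00110 [E]
  m13 ⊆ -1101 [E]
  m16 ⊆ 10000 [E]
  m21 ⊆ 1-101,101-1
  m29 ⊆ -1101,1-101
E = {-1101, 00110, 10000}

YES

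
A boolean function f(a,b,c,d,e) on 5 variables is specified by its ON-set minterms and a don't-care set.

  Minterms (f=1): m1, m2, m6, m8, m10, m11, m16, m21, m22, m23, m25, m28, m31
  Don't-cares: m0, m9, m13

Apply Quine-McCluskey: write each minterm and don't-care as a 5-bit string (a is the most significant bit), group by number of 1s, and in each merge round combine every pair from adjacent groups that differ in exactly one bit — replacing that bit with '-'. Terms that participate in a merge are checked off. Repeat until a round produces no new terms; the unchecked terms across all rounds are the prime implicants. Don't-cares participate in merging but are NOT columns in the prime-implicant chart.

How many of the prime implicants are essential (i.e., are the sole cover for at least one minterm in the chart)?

size-2^0 implicants → 00000(✓)  00001(✓)  00010(✓)  00110(✓)  01000(✓)  01001(✓)  01010(✓)  01011(✓)  01101(✓)  10000(✓)  10101(✓)  10110(✓)  10111(✓)  11001(✓)  11100  11111(✓)
size-2^1 implicants → -0000  -0110  -1001  0-000(✓)  0-001(✓)  0-010(✓)  00-10  000-0(✓)  0000-(✓)  01-01  010-0(✓)  010-1(✓)  0100-(✓)  0101-(✓)  1-111  101-1  1011-
size-2^2 implicants → 0-0-0  0-00-  010--
Unchecked terms (primes): -0000, -0110, -1001, 0-0-0, 0-00-, 00-10, 01-01, 010--, 1-111, 101-1, 1011-, 11100
Minterm coverage:
  m1 ⊆ 0-00- [E]
  m2 ⊆ 0-0-0,00-10
  m6 ⊆ -0110,00-10
  m8 ⊆ 0-0-0,0-00-,010--
  m10 ⊆ 0-0-0,010--
  m11 ⊆ 010-- [E]
  m16 ⊆ -0000 [E]
  m21 ⊆ 101-1 [E]
  m22 ⊆ -0110,1011-
  m23 ⊆ 1-111,101-1,1011-
  m25 ⊆ -1001 [E]
  m28 ⊆ 11100 [E]
  m31 ⊆ 1-111 [E]
E = {-0000, -1001, 0-00-, 010--, 1-111, 101-1, 11100}

7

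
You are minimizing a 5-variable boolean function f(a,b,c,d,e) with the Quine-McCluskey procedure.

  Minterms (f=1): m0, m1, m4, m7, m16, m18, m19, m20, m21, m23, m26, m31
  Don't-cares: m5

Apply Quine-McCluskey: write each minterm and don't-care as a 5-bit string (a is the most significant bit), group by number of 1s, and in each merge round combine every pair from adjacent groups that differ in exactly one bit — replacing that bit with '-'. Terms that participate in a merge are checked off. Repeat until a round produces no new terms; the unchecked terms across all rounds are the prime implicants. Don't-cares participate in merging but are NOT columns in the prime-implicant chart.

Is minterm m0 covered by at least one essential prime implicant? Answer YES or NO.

YES

[col 0] 00000*, 00001*, 00100*, 00101*, 00111*, 10000*, 10010*, 10011*, 10100*, 10101*, 10111*, 11010*, 11111*
[col 1] -0000*, -0100*, -0101*, -0111*, 00-00*, 00-01*, 0000-*, 001-1*, 0010-*, 1-010, 1-111, 10-00*, 10-11, 100-0, 1001-, 101-1*, 1010-*
[col 2] -0-00, -01-1, -010-, 00-0-
Prime implicants: -0-00, -01-1, -010-, 00-0-, 1-010, 1-111, 10-11, 100-0, 1001-
PI chart (minterm → PIs covering it):
  0 | -0-00,00-0-
  1 | 00-0-  (sole → essential)
  4 | -0-00,-010-,00-0-
  7 | -01-1  (sole → essential)
  16 | -0-00,100-0
  18 | 1-010,100-0,1001-
  19 | 10-11,1001-
  20 | -0-00,-010-
  21 | -01-1,-010-
  23 | -01-1,1-111,10-11
  26 | 1-010  (sole → essential)
  31 | 1-111  (sole → essential)
Essential prime implicants: -01-1, 00-0-, 1-010, 1-111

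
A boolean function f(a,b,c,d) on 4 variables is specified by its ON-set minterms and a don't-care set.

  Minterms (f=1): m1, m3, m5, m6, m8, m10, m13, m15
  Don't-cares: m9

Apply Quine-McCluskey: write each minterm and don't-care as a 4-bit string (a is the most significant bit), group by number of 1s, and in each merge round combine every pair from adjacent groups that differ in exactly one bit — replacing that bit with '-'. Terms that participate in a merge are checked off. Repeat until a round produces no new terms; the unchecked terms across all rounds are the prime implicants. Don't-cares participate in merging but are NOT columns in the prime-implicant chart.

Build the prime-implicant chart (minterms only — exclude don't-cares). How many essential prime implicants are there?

size-2^0 implicants → 0001(✓)  0011(✓)  0101(✓)  0110  1000(✓)  1001(✓)  1010(✓)  1101(✓)  1111(✓)
size-2^1 implicants → -001(✓)  -101(✓)  0-01(✓)  00-1  1-01(✓)  10-0  100-  11-1
size-2^2 implicants → --01
Unchecked terms (primes): --01, 00-1, 0110, 10-0, 100-, 11-1
Minterm coverage:
  m1 ⊆ --01,00-1
  m3 ⊆ 00-1 [E]
  m5 ⊆ --01 [E]
  m6 ⊆ 0110 [E]
  m8 ⊆ 10-0,100-
  m10 ⊆ 10-0 [E]
  m13 ⊆ --01,11-1
  m15 ⊆ 11-1 [E]
E = {--01, 00-1, 0110, 10-0, 11-1}

5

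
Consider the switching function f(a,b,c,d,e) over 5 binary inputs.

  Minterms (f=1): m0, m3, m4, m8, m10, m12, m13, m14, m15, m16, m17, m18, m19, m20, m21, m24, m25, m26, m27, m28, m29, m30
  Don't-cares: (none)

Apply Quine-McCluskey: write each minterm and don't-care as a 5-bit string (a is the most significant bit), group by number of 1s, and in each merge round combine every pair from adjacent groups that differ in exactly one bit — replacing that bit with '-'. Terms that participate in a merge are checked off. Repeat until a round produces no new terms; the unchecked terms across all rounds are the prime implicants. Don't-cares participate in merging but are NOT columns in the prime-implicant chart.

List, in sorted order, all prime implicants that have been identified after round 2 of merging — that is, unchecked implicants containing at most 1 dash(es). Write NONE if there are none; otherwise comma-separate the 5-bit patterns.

-0011

size-2^0 implicants → 00000(✓)  00011(✓)  00100(✓)  01000(✓)  01010(✓)  01100(✓)  01101(✓)  01110(✓)  01111(✓)  10000(✓)  10001(✓)  10010(✓)  10011(✓)  10100(✓)  10101(✓)  11000(✓)  11001(✓)  11010(✓)  11011(✓)  11100(✓)  11101(✓)  11110(✓)
size-2^1 implicants → -0000(✓)  -0011  -0100(✓)  -1000(✓)  -1010(✓)  -1100(✓)  -1101(✓)  -1110(✓)  0-000(✓)  0-100(✓)  00-00(✓)  01-00(✓)  01-10(✓)  010-0(✓)  011-0(✓)  011-1(✓)  0110-(✓)  0111-(✓)  1-000(✓)  1-001(✓)  1-010(✓)  1-011(✓)  1-100(✓)  1-101(✓)  10-00(✓)  10-01(✓)  100-0(✓)  100-1(✓)  1000-(✓)  1001-(✓)  1010-(✓)  11-00(✓)  11-01(✓)  11-10(✓)  110-0(✓)  110-1(✓)  1100-(✓)  1101-(✓)  111-0(✓)  1110-(✓)
size-2^2 implicants → --000(✓)  --100(✓)  -0-00(✓)  -1-00(✓)  -1-10(✓)  -10-0(✓)  -11-0(✓)  -110-  0--00(✓)  01--0(✓)  011--  1--00(✓)  1--01(✓)  1-0-0(✓)  1-0-1(✓)  1-00-(✓)  1-01-(✓)  1-10-(✓)  10-0-(✓)  100--(✓)  11--0(✓)  11-0-(✓)  110--(✓)
size-2^3 implicants → ---00  -1--0  1--0-  1-0--
Unchecked terms (primes): ---00, -0011, -1--0, -110-, 011--, 1--0-, 1-0--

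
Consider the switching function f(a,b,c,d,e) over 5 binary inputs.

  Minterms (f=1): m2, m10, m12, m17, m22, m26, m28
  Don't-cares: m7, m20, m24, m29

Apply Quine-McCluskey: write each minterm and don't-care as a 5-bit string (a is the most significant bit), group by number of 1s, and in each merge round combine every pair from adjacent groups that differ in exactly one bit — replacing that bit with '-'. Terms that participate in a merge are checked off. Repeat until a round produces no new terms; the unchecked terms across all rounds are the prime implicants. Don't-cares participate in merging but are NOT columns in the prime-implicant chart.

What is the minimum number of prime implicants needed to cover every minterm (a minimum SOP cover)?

Round 0: 00010✓ 00111 01010✓ 01100✓ 10001 10100✓ 10110✓ 11000✓ 11010✓ 11100✓ 11101✓
Round 1: -1010 -1100 0-010 1-100 101-0 11-00 110-0 1110-
PIs = {-1010, -1100, 0-010, 00111, 1-100, 10001, 101-0, 11-00, 110-0, 1110-}
Coverage chart:
  m2: 0-010 ←essential
  m10: -1010,0-010
  m12: -1100 ←essential
  m17: 10001 ←essential
  m22: 101-0 ←essential
  m26: -1010,110-0
  m28: -1100,1-100,11-00,1110-
Essential: -1100, 0-010, 10001, 101-0
Petrick residual → -1010
Min cover (5 terms): bc'de' + bcd'e' + a'c'de' + ab'c'd'e + ab'ce'

5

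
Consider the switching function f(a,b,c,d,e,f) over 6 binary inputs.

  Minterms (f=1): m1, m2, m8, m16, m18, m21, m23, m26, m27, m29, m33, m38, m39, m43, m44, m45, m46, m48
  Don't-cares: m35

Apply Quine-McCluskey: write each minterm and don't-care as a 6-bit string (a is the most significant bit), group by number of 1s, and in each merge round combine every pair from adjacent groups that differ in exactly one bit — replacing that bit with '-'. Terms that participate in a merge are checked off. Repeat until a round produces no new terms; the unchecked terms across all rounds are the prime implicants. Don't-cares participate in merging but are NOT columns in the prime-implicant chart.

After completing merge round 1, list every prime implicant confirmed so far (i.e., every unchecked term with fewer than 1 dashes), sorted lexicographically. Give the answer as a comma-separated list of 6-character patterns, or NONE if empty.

001000

Round 0: 000001✓ 000010✓ 001000 010000✓ 010010✓ 010101✓ 010111✓ 011010✓ 011011✓ 011101✓ 100001✓ 100011✓ 100110✓ 100111✓ 101011✓ 101100✓ 101101✓ 101110✓ 110000✓
Round 1: -00001 -10000 0-0010 01-010 01-101 0100-0 0101-1 01101- 10-011 10-110 100-11 1000-1 10011- 1011-0 10110-
PIs = {-00001, -10000, 0-0010, 001000, 01-010, 01-101, 0100-0, 0101-1, 01101-, 10-011, 10-110, 100-11, 1000-1, 10011-, 1011-0, 10110-}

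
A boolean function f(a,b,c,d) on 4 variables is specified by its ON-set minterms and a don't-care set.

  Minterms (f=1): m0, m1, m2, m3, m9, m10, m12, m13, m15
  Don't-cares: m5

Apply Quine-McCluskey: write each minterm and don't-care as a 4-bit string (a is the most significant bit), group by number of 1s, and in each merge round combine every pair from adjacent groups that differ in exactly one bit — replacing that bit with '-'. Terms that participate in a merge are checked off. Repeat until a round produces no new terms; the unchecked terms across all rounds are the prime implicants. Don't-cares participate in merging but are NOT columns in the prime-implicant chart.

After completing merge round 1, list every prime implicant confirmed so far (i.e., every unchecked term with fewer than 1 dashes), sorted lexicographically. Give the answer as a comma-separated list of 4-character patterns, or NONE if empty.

NONE

Round 0: 0000✓ 0001✓ 0010✓ 0011✓ 0101✓ 1001✓ 1010✓ 1100✓ 1101✓ 1111✓
Round 1: -001✓ -010 -101✓ 0-01✓ 00-0✓ 00-1✓ 000-✓ 001-✓ 1-01✓ 11-1 110-
Round 2: --01 00--
PIs = {--01, -010, 00--, 11-1, 110-}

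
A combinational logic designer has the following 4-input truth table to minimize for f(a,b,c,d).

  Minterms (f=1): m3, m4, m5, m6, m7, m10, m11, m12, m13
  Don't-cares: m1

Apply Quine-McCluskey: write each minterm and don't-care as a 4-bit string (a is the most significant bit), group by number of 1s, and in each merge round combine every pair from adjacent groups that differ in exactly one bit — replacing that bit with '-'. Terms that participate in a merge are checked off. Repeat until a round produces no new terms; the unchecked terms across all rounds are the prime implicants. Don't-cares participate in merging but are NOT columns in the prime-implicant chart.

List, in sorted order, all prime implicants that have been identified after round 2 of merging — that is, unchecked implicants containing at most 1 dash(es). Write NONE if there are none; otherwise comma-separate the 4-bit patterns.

[col 0] 0001*, 0011*, 0100*, 0101*, 0110*, 0111*, 1010*, 1011*, 1100*, 1101*
[col 1] -011, -100*, -101*, 0-01*, 0-11*, 00-1*, 01-0*, 01-1*, 010-*, 011-*, 101-, 110-*
[col 2] -10-, 0--1, 01--
Prime implicants: -011, -10-, 0--1, 01--, 101-

-011, 101-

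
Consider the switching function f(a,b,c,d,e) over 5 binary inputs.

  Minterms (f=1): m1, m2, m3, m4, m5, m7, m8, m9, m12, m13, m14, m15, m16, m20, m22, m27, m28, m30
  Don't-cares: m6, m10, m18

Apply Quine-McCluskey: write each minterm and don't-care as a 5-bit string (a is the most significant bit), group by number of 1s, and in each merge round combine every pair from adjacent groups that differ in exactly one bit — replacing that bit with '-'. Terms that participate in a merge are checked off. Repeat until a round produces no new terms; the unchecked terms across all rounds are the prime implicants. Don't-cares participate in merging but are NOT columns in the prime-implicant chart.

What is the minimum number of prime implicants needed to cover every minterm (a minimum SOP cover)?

size-2^0 implicants → 00001(✓)  00010(✓)  00011(✓)  00100(✓)  00101(✓)  00110(✓)  00111(✓)  01000(✓)  01001(✓)  01010(✓)  01100(✓)  01101(✓)  01110(✓)  01111(✓)  10000(✓)  10010(✓)  10100(✓)  10110(✓)  11011  11100(✓)  11110(✓)
size-2^1 implicants → -0010(✓)  -0100(✓)  -0110(✓)  -1100(✓)  -1110(✓)  0-001(✓)  0-010(✓)  0-100(✓)  0-101(✓)  0-110(✓)  0-111(✓)  00-01(✓)  00-10(✓)  00-11(✓)  000-1(✓)  0001-(✓)  001-0(✓)  001-1(✓)  0010-(✓)  0011-(✓)  01-00(✓)  01-01(✓)  01-10(✓)  010-0(✓)  0100-(✓)  011-0(✓)  011-1(✓)  0110-(✓)  0111-(✓)  1-100(✓)  1-110(✓)  10-00(✓)  10-10(✓)  100-0(✓)  101-0(✓)  111-0(✓)
size-2^2 implicants → --100(✓)  --110(✓)  -0-10  -01-0(✓)  -11-0(✓)  0--01  0--10  0-1-0(✓)  0-1-1(✓)  0-10-(✓)  0-11-(✓)  00--1  00-1-  001--(✓)  01--0  01-0-  011--(✓)  1-1-0(✓)  10--0
size-2^3 implicants → --1-0  0-1--
Unchecked terms (primes): --1-0, -0-10, 0--01, 0--10, 0-1--, 00--1, 00-1-, 01--0, 01-0-, 10--0, 11011
Minterm coverage:
  m1 ⊆ 0--01,00--1
  m2 ⊆ -0-10,0--10,00-1-
  m3 ⊆ 00--1,00-1-
  m4 ⊆ --1-0,0-1--
  m5 ⊆ 0--01,0-1--,00--1
  m7 ⊆ 0-1--,00--1,00-1-
  m8 ⊆ 01--0,01-0-
  m9 ⊆ 0--01,01-0-
  m12 ⊆ --1-0,0-1--,01--0,01-0-
  m13 ⊆ 0--01,0-1--,01-0-
  m14 ⊆ --1-0,0--10,0-1--,01--0
  m15 ⊆ 0-1-- [E]
  m16 ⊆ 10--0 [E]
  m20 ⊆ --1-0,10--0
  m22 ⊆ --1-0,-0-10,10--0
  m27 ⊆ 11011 [E]
  m28 ⊆ --1-0 [E]
  m30 ⊆ --1-0 [E]
E = {--1-0, 0-1--, 10--0, 11011}
Petrick residual → -0-10, 00--1, 01-0-
Cover = ce' + b'de' + a'c + a'b'e + a'bd' + ab'e' + abc'de  |cover|=7

7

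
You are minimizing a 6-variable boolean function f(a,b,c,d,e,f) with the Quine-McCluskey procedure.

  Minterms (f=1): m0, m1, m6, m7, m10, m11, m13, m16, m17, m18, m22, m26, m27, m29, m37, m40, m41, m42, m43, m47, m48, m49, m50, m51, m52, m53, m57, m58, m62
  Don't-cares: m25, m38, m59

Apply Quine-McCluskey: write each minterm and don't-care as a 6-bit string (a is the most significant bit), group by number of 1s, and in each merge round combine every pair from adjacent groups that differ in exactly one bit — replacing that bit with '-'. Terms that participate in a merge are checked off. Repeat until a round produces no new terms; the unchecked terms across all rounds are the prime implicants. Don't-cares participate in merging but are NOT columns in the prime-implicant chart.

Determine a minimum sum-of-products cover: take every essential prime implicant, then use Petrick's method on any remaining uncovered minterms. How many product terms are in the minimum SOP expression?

[col 0] 000000*, 000001*, 000110*, 000111*, 001010*, 001011*, 001101*, 010000*, 010001*, 010010*, 010110*, 011001*, 011010*, 011011*, 011101*, 100101*, 100110*, 101000*, 101001*, 101010*, 101011*, 101111*, 110000*, 110001*, 110010*, 110011*, 110100*, 110101*, 111001*, 111010*, 111011*, 111110*
[col 1] -00110, -01010*, -01011*, -10000*, -10001*, -10010*, -11001*, -11010*, -11011*, 0-0000*, 0-0001*, 0-0110, 0-1010*, 0-1011*, 0-1101, 00000-*, 00011-, 00101-*, 01-001*, 01-010*, 010-10, 0100-0*, 01000-*, 011-01, 0110-1*, 01101-*, 1-0101, 1-1001*, 1-1010*, 1-1011*, 101-11, 1010-0*, 1010-1*, 10100-*, 10101-*, 11-001*, 11-010*, 11-011*, 110-00*, 110-01*, 1100-0*, 1100-1*, 11000-*, 11001-*, 11010-*, 111-10, 1110-1*, 11101-*
[col 2] --1010*, --1011*, -0101-*, -1-001, -1-010, -100-0, -1000-, -110-1, -1101-*, 0-000-, 0-101-*, 1-10-1, 1-101-*, 1010--, 11-0-1, 11-01-, 110-0-, 1100--
[col 3] --101-
Prime implicants: --101-, -00110, -1-001, -1-010, -100-0, -1000-, -110-1, 0-000-, 0-0110, 0-1101, 00011-, 010-10, 011-01, 1-0101, 1-10-1, 101-11, 1010--, 11-0-1, 11-01-, 110-0-, 1100--, 111-10
PI chart (minterm → PIs covering it):
  0 | 0-000-  (sole → essential)
  1 | 0-000-  (sole → essential)
  6 | -00110,0-0110,00011-
  7 | 00011-  (sole → essential)
  10 | --101-  (sole → essential)
  11 | --101-  (sole → essential)
  13 | 0-1101  (sole → essential)
  16 | -100-0,-1000-,0-000-
  17 | -1-001,-1000-,0-000-
  18 | -1-010,-100-0,010-10
  22 | 0-0110,010-10
  26 | --101-,-1-010
  27 | --101-,-110-1
  29 | 0-1101,011-01
  37 | 1-0101  (sole → essential)
  40 | 1010--  (sole → essential)
  41 | 1-10-1,1010--
  42 | --101-,1010--
  43 | --101-,1-10-1,101-11,1010--
  47 | 101-11  (sole → essential)
  48 | -100-0,-1000-,110-0-,1100--
  49 | -1-001,-1000-,11-0-1,110-0-,1100--
  50 | -1-010,-100-0,11-01-,1100--
  51 | 11-0-1,11-01-,1100--
  52 | 110-0-  (sole → essential)
  53 | 1-0101,110-0-
  57 | -1-001,-110-1,1-10-1,11-0-1
  58 | --101-,-1-010,11-01-,111-10
  62 | 111-10  (sole → essential)
Essential prime implicants: --101-, 0-000-, 0-1101, 00011-, 1-0101, 101-11, 1010--, 110-0-, 111-10
Petrick residual → -1-001, 010-10, 11-01-
Minimum SOP uses 12 PIs: cd'e + bd'e'f + a'c'd'e' + a'cde'f + a'b'c'de + a'bc'ef' + ac'de'f + ab'cef + ab'cd' + abd'e + abc'e' + abcef'

12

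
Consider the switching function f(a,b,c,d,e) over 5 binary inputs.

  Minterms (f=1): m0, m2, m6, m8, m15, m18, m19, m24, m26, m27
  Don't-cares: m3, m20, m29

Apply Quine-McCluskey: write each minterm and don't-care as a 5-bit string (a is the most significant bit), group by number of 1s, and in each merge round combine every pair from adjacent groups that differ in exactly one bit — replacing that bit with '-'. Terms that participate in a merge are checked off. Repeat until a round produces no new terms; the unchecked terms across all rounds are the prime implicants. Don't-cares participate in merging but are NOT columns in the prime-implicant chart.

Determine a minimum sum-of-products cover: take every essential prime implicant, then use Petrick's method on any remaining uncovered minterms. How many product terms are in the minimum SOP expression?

size-2^0 implicants → 00000(✓)  00010(✓)  00011(✓)  00110(✓)  01000(✓)  01111  10010(✓)  10011(✓)  10100  11000(✓)  11010(✓)  11011(✓)  11101
size-2^1 implicants → -0010(✓)  -0011(✓)  -1000  0-000  00-10  000-0  0001-(✓)  1-010(✓)  1-011(✓)  1001-(✓)  110-0  1101-(✓)
size-2^2 implicants → -001-  1-01-
Unchecked terms (primes): -001-, -1000, 0-000, 00-10, 000-0, 01111, 1-01-, 10100, 110-0, 11101
Minterm coverage:
  m0 ⊆ 0-000,000-0
  m2 ⊆ -001-,00-10,000-0
  m6 ⊆ 00-10 [E]
  m8 ⊆ -1000,0-000
  m15 ⊆ 01111 [E]
  m18 ⊆ -001-,1-01-
  m19 ⊆ -001-,1-01-
  m24 ⊆ -1000,110-0
  m26 ⊆ 1-01-,110-0
  m27 ⊆ 1-01- [E]
E = {00-10, 01111, 1-01-}
Petrick residual → -1000, 0-000
Cover = bc'd'e' + a'c'd'e' + a'b'de' + a'bcde + ac'd  |cover|=5

5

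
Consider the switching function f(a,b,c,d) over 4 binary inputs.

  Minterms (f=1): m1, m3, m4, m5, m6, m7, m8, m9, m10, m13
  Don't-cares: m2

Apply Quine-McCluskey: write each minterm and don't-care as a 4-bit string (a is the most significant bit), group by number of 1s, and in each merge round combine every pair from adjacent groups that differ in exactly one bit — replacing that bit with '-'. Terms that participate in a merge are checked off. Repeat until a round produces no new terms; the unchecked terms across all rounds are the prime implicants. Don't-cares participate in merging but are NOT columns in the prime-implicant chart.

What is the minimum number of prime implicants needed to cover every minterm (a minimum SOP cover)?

size-2^0 implicants → 0001(✓)  0010(✓)  0011(✓)  0100(✓)  0101(✓)  0110(✓)  0111(✓)  1000(✓)  1001(✓)  1010(✓)  1101(✓)
size-2^1 implicants → -001(✓)  -010  -101(✓)  0-01(✓)  0-10(✓)  0-11(✓)  00-1(✓)  001-(✓)  01-0(✓)  01-1(✓)  010-(✓)  011-(✓)  1-01(✓)  10-0  100-
size-2^2 implicants → --01  0--1  0-1-  01--
Unchecked terms (primes): --01, -010, 0--1, 0-1-, 01--, 10-0, 100-
Minterm coverage:
  m1 ⊆ --01,0--1
  m3 ⊆ 0--1,0-1-
  m4 ⊆ 01-- [E]
  m5 ⊆ --01,0--1,01--
  m6 ⊆ 0-1-,01--
  m7 ⊆ 0--1,0-1-,01--
  m8 ⊆ 10-0,100-
  m9 ⊆ --01,100-
  m10 ⊆ -010,10-0
  m13 ⊆ --01 [E]
E = {--01, 01--}
Petrick residual → 0--1, 10-0
Cover = c'd + a'd + a'b + ab'd'  |cover|=4

4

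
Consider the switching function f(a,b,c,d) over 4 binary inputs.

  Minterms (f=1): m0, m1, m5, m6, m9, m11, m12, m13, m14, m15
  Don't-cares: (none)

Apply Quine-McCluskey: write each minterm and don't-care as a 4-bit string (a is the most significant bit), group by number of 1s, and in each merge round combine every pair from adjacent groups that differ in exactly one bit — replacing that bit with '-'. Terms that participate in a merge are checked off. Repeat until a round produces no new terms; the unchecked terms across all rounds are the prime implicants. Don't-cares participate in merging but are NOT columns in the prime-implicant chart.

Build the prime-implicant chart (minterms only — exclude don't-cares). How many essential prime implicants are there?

size-2^0 implicants → 0000(✓)  0001(✓)  0101(✓)  0110(✓)  1001(✓)  1011(✓)  1100(✓)  1101(✓)  1110(✓)  1111(✓)
size-2^1 implicants → -001(✓)  -101(✓)  -110  0-01(✓)  000-  1-01(✓)  1-11(✓)  10-1(✓)  11-0(✓)  11-1(✓)  110-(✓)  111-(✓)
size-2^2 implicants → --01  1--1  11--
Unchecked terms (primes): --01, -110, 000-, 1--1, 11--
Minterm coverage:
  m0 ⊆ 000- [E]
  m1 ⊆ --01,000-
  m5 ⊆ --01 [E]
  m6 ⊆ -110 [E]
  m9 ⊆ --01,1--1
  m11 ⊆ 1--1 [E]
  m12 ⊆ 11-- [E]
  m13 ⊆ --01,1--1,11--
  m14 ⊆ -110,11--
  m15 ⊆ 1--1,11--
E = {--01, -110, 000-, 1--1, 11--}

5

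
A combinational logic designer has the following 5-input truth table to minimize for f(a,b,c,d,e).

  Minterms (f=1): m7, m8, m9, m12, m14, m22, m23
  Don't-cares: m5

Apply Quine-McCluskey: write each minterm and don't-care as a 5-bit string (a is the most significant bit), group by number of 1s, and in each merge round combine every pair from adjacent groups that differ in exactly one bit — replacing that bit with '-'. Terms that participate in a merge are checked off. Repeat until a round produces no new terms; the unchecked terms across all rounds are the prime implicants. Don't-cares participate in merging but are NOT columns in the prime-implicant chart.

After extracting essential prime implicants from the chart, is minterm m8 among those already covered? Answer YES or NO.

YES

[col 0] 00101*, 00111*, 01000*, 01001*, 01100*, 01110*, 10110*, 10111*
[col 1] -0111, 001-1, 01-00, 0100-, 011-0, 1011-
Prime implicants: -0111, 001-1, 01-00, 0100-, 011-0, 1011-
PI chart (minterm → PIs covering it):
  7 | -0111,001-1
  8 | 01-00,0100-
  9 | 0100-  (sole → essential)
  12 | 01-00,011-0
  14 | 011-0  (sole → essential)
  22 | 1011-  (sole → essential)
  23 | -0111,1011-
Essential prime implicants: 0100-, 011-0, 1011-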